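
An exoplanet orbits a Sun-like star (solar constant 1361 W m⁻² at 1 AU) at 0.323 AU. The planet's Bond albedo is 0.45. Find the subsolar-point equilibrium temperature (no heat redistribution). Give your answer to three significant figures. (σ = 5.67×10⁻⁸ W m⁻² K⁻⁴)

Flux at 0.323 AU: S = 1361/0.323² = 1.30×10⁴ W m⁻².
At the subsolar point the surface absorbs S(1−A) and emits σT⁴ per unit area — no factor of 4, since only the local patch is in balance.
T = [1.30×10⁴ × 0.55 / 5.67×10⁻⁸]^(1/4) = (1.27×10¹¹)^(1/4) = 596 K.

T_ss ≈ 596 K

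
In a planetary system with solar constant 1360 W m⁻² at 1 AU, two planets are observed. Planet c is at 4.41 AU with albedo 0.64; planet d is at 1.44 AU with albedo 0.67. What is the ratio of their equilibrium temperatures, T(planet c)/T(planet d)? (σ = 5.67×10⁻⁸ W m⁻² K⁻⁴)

T₁/T₂ ≈ 0.584

T_eq = [S₀(1−A)/(4σd²)]^(1/4), so T ∝ (1−A)^(1/4) / √d.
T₁ = [1360×0.36/(4×5.67×10⁻⁸×4.41²)]^(1/4) = 102.64 K.
T₂ = [1360×0.33/(4×5.67×10⁻⁸×1.44²)]^(1/4) = 175.76 K.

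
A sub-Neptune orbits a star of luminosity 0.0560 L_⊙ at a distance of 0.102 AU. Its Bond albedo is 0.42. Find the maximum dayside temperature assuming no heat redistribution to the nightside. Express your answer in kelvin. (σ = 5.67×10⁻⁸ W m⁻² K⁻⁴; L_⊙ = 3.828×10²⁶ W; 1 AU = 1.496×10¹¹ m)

T_ss ≈ 523 K

d = 0.102 AU = 1.53×10¹⁰ m.
L = 0.0560 × 3.828×10²⁶ = 2.14×10²⁵ W.
Flux: S = L/(4πd²) = 2.14×10²⁵/(4π×(1.53×10¹⁰)²) = 7330 W m⁻².
With no redistribution each surface element balances locally: S(1−A) = σT⁴.
T = [7330 × 0.58 / 5.67×10⁻⁸]^(1/4) = (7.49×10¹⁰)^(1/4) = 523 K.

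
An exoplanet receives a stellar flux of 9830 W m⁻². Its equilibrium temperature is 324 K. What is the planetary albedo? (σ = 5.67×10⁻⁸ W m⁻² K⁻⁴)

A ≈ 0.75

From T_eq⁴ = S(1−A)/(4σ): 1−A = 4σT_eq⁴/S.
1−A = 4 × 5.67×10⁻⁸ × (324)⁴ / 9830 = 0.254.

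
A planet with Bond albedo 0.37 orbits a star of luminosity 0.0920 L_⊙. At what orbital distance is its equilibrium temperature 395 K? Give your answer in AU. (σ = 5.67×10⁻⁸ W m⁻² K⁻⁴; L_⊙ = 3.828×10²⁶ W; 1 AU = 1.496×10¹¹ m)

L = 0.0920 × 3.828×10²⁶ = 3.52×10²⁵ W.
From T_eq⁴ = L(1−A)/(16πσd²): d = √[L(1−A)/(16πσT_eq⁴)].
d = √[3.52×10²⁵ × 0.63 / (16π × 5.67×10⁻⁸ × (395)⁴)] = 1.79×10¹⁰ m = 0.120 AU.

d ≈ 0.120 AU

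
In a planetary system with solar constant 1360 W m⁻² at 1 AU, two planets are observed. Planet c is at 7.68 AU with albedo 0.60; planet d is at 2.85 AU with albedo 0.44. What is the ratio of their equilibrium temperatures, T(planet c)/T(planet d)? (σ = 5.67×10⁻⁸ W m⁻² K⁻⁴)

T_eq = [S₀(1−A)/(4σd²)]^(1/4), so T ∝ (1−A)^(1/4) / √d.
T₁ = [1360×0.40/(4×5.67×10⁻⁸×7.68²)]^(1/4) = 79.86 K.
T₂ = [1360×0.56/(4×5.67×10⁻⁸×2.85²)]^(1/4) = 142.59 K.

T₁/T₂ ≈ 0.560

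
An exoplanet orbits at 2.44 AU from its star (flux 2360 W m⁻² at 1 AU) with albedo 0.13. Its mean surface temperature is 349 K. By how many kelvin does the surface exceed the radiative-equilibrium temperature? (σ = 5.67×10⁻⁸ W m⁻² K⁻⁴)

ΔT ≈ 151.5 K

S = 2360/2.44² = 396.4 W m⁻².
T_eq = [S(1−A)/(4σ)]^(1/4) = [396.4×0.87/(4×5.67×10⁻⁸)]^(1/4) = 197.5 K.
ΔT = T_surf − T_eq = 349 − 197.5.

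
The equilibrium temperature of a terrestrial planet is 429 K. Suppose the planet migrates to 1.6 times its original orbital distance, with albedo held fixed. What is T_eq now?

T_eq ≈ 339 K

T_eq ∝ L^(1/4) · d^(−1/2).
T′ = 429 / 1.6^(1/2) = 339 K.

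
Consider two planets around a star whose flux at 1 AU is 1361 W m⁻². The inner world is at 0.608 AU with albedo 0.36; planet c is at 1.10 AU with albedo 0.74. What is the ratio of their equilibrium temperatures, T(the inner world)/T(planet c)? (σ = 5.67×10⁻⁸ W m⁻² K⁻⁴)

T₁/T₂ ≈ 1.685

T_eq = [S₀(1−A)/(4σd²)]^(1/4), so T ∝ (1−A)^(1/4) / √d.
T₁ = [1361×0.64/(4×5.67×10⁻⁸×0.608²)]^(1/4) = 319.26 K.
T₂ = [1361×0.26/(4×5.67×10⁻⁸×1.10²)]^(1/4) = 189.50 K.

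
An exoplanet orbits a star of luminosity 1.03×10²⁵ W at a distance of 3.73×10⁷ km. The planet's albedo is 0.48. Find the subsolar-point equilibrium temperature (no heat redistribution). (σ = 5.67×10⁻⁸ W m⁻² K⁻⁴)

T_ss ≈ 271 K

d = 3.73×10⁷ km = 3.73×10¹⁰ m.
Flux: S = L/(4πd²) = 1.03×10²⁵/(4π×(3.73×10¹⁰)²) = 589 W m⁻².
At the subsolar point the surface absorbs S(1−A) and emits σT⁴ per unit area — no factor of 4, since only the local patch is in balance.
T = [589 × 0.52 / 5.67×10⁻⁸]^(1/4) = (5.40×10⁹)^(1/4) = 271 K.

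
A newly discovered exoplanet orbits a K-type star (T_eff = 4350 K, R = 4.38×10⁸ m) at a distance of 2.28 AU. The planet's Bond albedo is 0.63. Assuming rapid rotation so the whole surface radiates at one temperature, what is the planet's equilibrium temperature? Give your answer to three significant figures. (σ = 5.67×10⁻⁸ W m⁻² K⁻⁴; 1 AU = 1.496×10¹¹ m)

d = 2.28 AU = 3.41×10¹¹ m.
L = 4πR_⋆²σT_⋆⁴ = 4π(4.38×10⁸)² × 5.67×10⁻⁸ × (4350)⁴ = 4.89×10²⁵ W.
S = L/(4πd²) = 33.5 W m⁻².
Energy balance: absorbed = emitted ⇒ πR²·S(1−A) = 4πR²·σT_eq⁴, so T_eq⁴ = S(1−A)/(4σ).
T_eq = [33.5 × 0.37 / (4 × 5.67×10⁻⁸)]^(1/4) = (5.46×10⁷)^(1/4) = 86.0 K.

T_eq ≈ 86.0 K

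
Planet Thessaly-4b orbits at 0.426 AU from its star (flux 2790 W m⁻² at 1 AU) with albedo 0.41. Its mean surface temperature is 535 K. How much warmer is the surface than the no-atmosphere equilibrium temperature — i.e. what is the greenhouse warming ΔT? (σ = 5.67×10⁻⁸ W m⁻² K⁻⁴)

S = 2790/0.426² = 1.537×10⁴ W m⁻².
T_eq = [S(1−A)/(4σ)]^(1/4) = [1.537×10⁴×0.59/(4×5.67×10⁻⁸)]^(1/4) = 447.2 K.
ΔT = T_surf − T_eq = 535 − 447.2.

ΔT ≈ 87.8 K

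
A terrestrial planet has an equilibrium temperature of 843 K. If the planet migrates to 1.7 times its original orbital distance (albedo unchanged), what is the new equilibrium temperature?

T_eq ≈ 647 K

T_eq ∝ L^(1/4) · d^(−1/2).
T′ = 843 / 1.7^(1/2) = 647 K.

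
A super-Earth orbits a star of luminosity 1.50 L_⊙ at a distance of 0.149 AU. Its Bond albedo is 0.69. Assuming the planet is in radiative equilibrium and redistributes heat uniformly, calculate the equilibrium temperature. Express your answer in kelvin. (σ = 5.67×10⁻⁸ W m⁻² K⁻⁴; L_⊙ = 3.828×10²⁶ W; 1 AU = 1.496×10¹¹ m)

d = 0.149 AU = 2.23×10¹⁰ m.
L = 1.50 × 3.828×10²⁶ = 5.74×10²⁶ W.
Flux: S = L/(4πd²) = 5.74×10²⁶/(4π×(2.23×10¹⁰)²) = 9.20×10⁴ W m⁻².
Energy balance: absorbed = emitted ⇒ πR²·S(1−A) = 4πR²·σT_eq⁴, so T_eq⁴ = S(1−A)/(4σ).
T_eq = [9.20×10⁴ × 0.31 / (4 × 5.67×10⁻⁸)]^(1/4) = (1.26×10¹¹)^(1/4) = 595 K.

T_eq ≈ 595 K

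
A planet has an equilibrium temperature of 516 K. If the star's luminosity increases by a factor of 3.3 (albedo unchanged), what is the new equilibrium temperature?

T_eq ∝ L^(1/4) · d^(−1/2).
T′ = 516 × 3.3^(1/4) = 695 K.

T_eq ≈ 695 K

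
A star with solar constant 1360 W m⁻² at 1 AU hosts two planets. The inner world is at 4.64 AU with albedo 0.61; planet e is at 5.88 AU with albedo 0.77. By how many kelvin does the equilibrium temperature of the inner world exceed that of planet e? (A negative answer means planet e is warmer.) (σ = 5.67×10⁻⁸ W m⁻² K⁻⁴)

ΔT ≈ 22.6 K

T_eq = [S₀(1−A)/(4σd²)]^(1/4), so T ∝ (1−A)^(1/4) / √d.
T₁ = [1360×0.39/(4×5.67×10⁻⁸×4.64²)]^(1/4) = 102.09 K.
T₂ = [1360×0.23/(4×5.67×10⁻⁸×5.88²)]^(1/4) = 79.47 K.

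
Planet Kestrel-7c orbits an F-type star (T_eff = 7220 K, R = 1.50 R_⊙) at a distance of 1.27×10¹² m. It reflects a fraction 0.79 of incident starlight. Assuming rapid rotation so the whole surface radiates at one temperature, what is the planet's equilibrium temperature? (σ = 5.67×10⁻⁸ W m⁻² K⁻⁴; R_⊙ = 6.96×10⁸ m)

T_eq ≈ 99.1 K

R_⋆ = 1.50 × 6.96×10⁸ = 1.04×10⁹ m.
L = 4πR_⋆²σT_⋆⁴ = 4π(1.04×10⁹)² × 5.67×10⁻⁸ × (7220)⁴ = 2.11×10²⁷ W.
S = L/(4πd²) = 104 W m⁻².
Energy balance: absorbed = emitted ⇒ πR²·S(1−A) = 4πR²·σT_eq⁴, so T_eq⁴ = S(1−A)/(4σ).
T_eq = [104 × 0.21 / (4 × 5.67×10⁻⁸)]^(1/4) = (9.64×10⁷)^(1/4) = 99.1 K.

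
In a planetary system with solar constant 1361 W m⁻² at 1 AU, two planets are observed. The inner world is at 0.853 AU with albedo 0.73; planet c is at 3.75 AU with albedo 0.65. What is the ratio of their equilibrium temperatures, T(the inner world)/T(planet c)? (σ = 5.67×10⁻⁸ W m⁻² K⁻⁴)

T_eq = [S₀(1−A)/(4σd²)]^(1/4), so T ∝ (1−A)^(1/4) / √d.
T₁ = [1361×0.27/(4×5.67×10⁻⁸×0.853²)]^(1/4) = 217.23 K.
T₂ = [1361×0.35/(4×5.67×10⁻⁸×3.75²)]^(1/4) = 110.55 K.

T₁/T₂ ≈ 1.965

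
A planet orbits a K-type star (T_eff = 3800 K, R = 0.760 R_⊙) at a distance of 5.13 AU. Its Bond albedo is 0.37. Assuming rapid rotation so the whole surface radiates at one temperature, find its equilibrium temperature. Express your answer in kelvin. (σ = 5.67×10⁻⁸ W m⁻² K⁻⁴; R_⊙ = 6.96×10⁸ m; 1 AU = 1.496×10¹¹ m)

T_eq ≈ 62.8 K

R_⋆ = 0.760 × 6.96×10⁸ = 5.29×10⁸ m.
d = 5.13 AU = 7.67×10¹¹ m.
L = 4πR_⋆²σT_⋆⁴ = 4π(5.29×10⁸)² × 5.67×10⁻⁸ × (3800)⁴ = 4.16×10²⁵ W.
S = L/(4πd²) = 5.62 W m⁻².
Energy balance: absorbed = emitted ⇒ πR²·S(1−A) = 4πR²·σT_eq⁴, so T_eq⁴ = S(1−A)/(4σ).
T_eq = [5.62 × 0.63 / (4 × 5.67×10⁻⁸)]^(1/4) = (1.56×10⁷)^(1/4) = 62.8 K.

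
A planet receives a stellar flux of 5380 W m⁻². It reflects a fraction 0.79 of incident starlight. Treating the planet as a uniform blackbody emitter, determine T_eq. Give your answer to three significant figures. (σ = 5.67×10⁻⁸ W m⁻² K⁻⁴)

Energy balance: absorbed = emitted ⇒ πR²·S(1−A) = 4πR²·σT_eq⁴, so T_eq⁴ = S(1−A)/(4σ).
T_eq = [5380 × 0.21 / (4 × 5.67×10⁻⁸)]^(1/4) = (4.98×10⁹)^(1/4) = 266 K.

T_eq ≈ 266 K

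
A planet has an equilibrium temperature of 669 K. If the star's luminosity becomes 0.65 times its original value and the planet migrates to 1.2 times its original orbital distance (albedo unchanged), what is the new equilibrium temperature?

T_eq ∝ L^(1/4) · d^(−1/2).
T′ = 669 × 0.65^(1/4) / 1.2^(1/2) = 548 K.

T_eq ≈ 548 K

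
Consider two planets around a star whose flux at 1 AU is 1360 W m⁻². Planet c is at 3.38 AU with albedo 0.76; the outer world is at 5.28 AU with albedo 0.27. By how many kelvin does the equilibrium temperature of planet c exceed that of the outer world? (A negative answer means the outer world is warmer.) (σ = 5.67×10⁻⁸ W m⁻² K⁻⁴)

ΔT ≈ -6.0 K

T_eq = [S₀(1−A)/(4σd²)]^(1/4), so T ∝ (1−A)^(1/4) / √d.
T₁ = [1360×0.24/(4×5.67×10⁻⁸×3.38²)]^(1/4) = 105.94 K.
T₂ = [1360×0.73/(4×5.67×10⁻⁸×5.28²)]^(1/4) = 111.94 K.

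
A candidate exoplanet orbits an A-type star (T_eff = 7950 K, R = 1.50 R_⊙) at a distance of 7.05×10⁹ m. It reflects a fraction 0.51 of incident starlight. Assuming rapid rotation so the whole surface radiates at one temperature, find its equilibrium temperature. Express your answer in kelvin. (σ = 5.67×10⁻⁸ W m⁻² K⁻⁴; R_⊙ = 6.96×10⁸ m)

R_⋆ = 1.50 × 6.96×10⁸ = 1.04×10⁹ m.
L = 4πR_⋆²σT_⋆⁴ = 4π(1.04×10⁹)² × 5.67×10⁻⁸ × (7950)⁴ = 3.10×10²⁷ W.
S = L/(4πd²) = 4.97×10⁶ W m⁻².
Energy balance: absorbed = emitted ⇒ πR²·S(1−A) = 4πR²·σT_eq⁴, so T_eq⁴ = S(1−A)/(4σ).
T_eq = [4.97×10⁶ × 0.49 / (4 × 5.67×10⁻⁸)]^(1/4) = (1.07×10¹³)^(1/4) = 1810 K.

T_eq ≈ 1810 K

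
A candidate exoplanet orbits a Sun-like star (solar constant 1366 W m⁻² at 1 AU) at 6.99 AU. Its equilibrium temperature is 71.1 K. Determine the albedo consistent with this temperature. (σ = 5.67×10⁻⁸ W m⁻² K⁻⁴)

A ≈ 0.79

Flux at 6.99 AU: S = 1366/6.99² = 28.0 W m⁻².
From T_eq⁴ = S(1−A)/(4σ): 1−A = 4σT_eq⁴/S.
1−A = 4 × 5.67×10⁻⁸ × (71.1)⁴ / 28.0 = 0.207.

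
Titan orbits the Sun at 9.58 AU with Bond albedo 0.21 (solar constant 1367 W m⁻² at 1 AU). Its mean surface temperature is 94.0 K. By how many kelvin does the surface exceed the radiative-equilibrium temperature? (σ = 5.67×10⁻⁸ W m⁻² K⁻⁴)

S = 1367/9.58² = 14.89 W m⁻².
T_eq = [S(1−A)/(4σ)]^(1/4) = [14.89×0.79/(4×5.67×10⁻⁸)]^(1/4) = 84.9 K.
ΔT = T_surf − T_eq = 94 − 84.9.

ΔT ≈ 9.1 K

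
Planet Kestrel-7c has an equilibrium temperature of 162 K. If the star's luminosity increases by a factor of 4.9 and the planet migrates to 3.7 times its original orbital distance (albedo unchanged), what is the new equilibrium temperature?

T_eq ≈ 125 K

T_eq ∝ L^(1/4) · d^(−1/2).
T′ = 162 × 4.9^(1/4) / 3.7^(1/2) = 125 K.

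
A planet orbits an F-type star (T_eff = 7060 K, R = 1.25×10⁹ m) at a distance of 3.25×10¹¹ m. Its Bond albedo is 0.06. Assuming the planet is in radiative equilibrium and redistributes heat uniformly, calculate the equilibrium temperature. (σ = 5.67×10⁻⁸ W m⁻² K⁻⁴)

T_eq ≈ 305 K

L = 4πR_⋆²σT_⋆⁴ = 4π(1.25×10⁹)² × 5.67×10⁻⁸ × (7060)⁴ = 2.77×10²⁷ W.
S = L/(4πd²) = 2080 W m⁻².
Energy balance: absorbed = emitted ⇒ πR²·S(1−A) = 4πR²·σT_eq⁴, so T_eq⁴ = S(1−A)/(4σ).
T_eq = [2080 × 0.94 / (4 × 5.67×10⁻⁸)]^(1/4) = (8.64×10⁹)^(1/4) = 305 K.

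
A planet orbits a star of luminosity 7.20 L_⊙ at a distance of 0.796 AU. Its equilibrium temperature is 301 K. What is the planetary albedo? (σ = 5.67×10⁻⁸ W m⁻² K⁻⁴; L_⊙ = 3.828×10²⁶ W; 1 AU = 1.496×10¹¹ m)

A ≈ 0.88

d = 0.796 AU = 1.19×10¹¹ m.
L = 7.20 × 3.828×10²⁶ = 2.76×10²⁷ W.
Flux: S = L/(4πd²) = 2.76×10²⁷/(4π×(1.19×10¹¹)²) = 1.55×10⁴ W m⁻².
From T_eq⁴ = S(1−A)/(4σ): 1−A = 4σT_eq⁴/S.
1−A = 4 × 5.67×10⁻⁸ × (301)⁴ / 1.55×10⁴ = 0.120.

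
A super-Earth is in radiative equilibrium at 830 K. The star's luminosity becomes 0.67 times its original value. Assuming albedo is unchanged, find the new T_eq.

T_eq ∝ L^(1/4) · d^(−1/2).
T′ = 830 × 0.67^(1/4) = 751 K.

T_eq ≈ 751 K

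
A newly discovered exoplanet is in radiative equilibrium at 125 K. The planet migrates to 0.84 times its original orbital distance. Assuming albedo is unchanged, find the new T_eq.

T_eq ≈ 136 K

T_eq ∝ L^(1/4) · d^(−1/2).
T′ = 125 / 0.84^(1/2) = 136 K.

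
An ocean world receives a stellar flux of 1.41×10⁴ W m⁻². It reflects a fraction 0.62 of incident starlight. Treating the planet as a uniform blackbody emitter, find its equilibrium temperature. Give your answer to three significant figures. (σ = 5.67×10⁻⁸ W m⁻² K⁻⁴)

T_eq ≈ 392 K

Energy balance: absorbed = emitted ⇒ πR²·S(1−A) = 4πR²·σT_eq⁴, so T_eq⁴ = S(1−A)/(4σ).
T_eq = [1.41×10⁴ × 0.38 / (4 × 5.67×10⁻⁸)]^(1/4) = (2.36×10¹⁰)^(1/4) = 392 K.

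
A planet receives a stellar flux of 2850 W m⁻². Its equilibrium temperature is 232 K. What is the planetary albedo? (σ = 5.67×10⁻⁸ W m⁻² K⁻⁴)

From T_eq⁴ = S(1−A)/(4σ): 1−A = 4σT_eq⁴/S.
1−A = 4 × 5.67×10⁻⁸ × (232)⁴ / 2850 = 0.231.

A ≈ 0.77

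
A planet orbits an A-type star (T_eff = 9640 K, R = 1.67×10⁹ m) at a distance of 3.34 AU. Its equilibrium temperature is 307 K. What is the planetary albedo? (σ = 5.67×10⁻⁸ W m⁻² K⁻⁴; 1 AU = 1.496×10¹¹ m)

A ≈ 0.63

d = 3.34 AU = 5.00×10¹¹ m.
L = 4πR_⋆²σT_⋆⁴ = 4π(1.67×10⁹)² × 5.67×10⁻⁸ × (9640)⁴ = 1.72×10²⁸ W.
S = L/(4πd²) = 5470 W m⁻².
From T_eq⁴ = S(1−A)/(4σ): 1−A = 4σT_eq⁴/S.
1−A = 4 × 5.67×10⁻⁸ × (307)⁴ / 5470 = 0.368.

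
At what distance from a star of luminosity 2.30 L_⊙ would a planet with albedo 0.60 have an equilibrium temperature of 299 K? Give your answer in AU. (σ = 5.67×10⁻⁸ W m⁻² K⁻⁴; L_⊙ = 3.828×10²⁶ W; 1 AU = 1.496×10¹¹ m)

L = 2.30 × 3.828×10²⁶ = 8.80×10²⁶ W.
From T_eq⁴ = L(1−A)/(16πσd²): d = √[L(1−A)/(16πσT_eq⁴)].
d = √[8.80×10²⁶ × 0.40 / (16π × 5.67×10⁻⁸ × (299)⁴)] = 1.24×10¹¹ m = 0.831 AU.

d ≈ 0.831 AU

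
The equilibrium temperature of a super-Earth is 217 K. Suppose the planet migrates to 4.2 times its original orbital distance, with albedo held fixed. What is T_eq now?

T_eq ∝ L^(1/4) · d^(−1/2).
T′ = 217 / 4.2^(1/2) = 106 K.

T_eq ≈ 106 K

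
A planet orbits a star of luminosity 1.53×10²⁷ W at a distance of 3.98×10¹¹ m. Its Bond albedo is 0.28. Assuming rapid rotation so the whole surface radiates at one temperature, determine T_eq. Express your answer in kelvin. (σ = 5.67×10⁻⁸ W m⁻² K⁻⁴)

Flux: S = L/(4πd²) = 1.53×10²⁷/(4π×(3.98×10¹¹)²) = 769 W m⁻².
Energy balance: absorbed = emitted ⇒ πR²·S(1−A) = 4πR²·σT_eq⁴, so T_eq⁴ = S(1−A)/(4σ).
T_eq = [769 × 0.72 / (4 × 5.67×10⁻⁸)]^(1/4) = (2.44×10⁹)^(1/4) = 222 K.

T_eq ≈ 222 K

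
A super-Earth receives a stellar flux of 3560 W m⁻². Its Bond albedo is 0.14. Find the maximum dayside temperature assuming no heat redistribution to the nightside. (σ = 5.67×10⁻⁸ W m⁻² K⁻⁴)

With no redistribution each surface element balances locally: S(1−A) = σT⁴.
T = [3560 × 0.86 / 5.67×10⁻⁸]^(1/4) = (5.40×10¹⁰)^(1/4) = 482 K.

T_ss ≈ 482 K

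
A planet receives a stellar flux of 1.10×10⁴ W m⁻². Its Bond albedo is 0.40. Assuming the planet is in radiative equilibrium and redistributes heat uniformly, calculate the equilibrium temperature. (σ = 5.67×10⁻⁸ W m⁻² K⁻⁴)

T_eq ≈ 413 K

Energy balance: absorbed = emitted ⇒ πR²·S(1−A) = 4πR²·σT_eq⁴, so T_eq⁴ = S(1−A)/(4σ).
T_eq = [1.10×10⁴ × 0.60 / (4 × 5.67×10⁻⁸)]^(1/4) = (2.91×10¹⁰)^(1/4) = 413 K.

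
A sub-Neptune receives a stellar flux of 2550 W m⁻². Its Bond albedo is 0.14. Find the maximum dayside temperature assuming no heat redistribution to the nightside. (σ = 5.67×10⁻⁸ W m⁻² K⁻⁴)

T_ss ≈ 443 K

With no redistribution each surface element balances locally: S(1−A) = σT⁴.
T = [2550 × 0.86 / 5.67×10⁻⁸]^(1/4) = (3.87×10¹⁰)^(1/4) = 443 K.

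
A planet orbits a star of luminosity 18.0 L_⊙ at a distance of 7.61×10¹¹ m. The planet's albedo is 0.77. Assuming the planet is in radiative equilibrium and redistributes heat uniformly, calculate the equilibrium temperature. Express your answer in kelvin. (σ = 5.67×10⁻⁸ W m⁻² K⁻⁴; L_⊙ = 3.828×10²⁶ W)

L = 18.0 × 3.828×10²⁶ = 6.89×10²⁷ W.
Flux: S = L/(4πd²) = 6.89×10²⁷/(4π×(7.61×10¹¹)²) = 947 W m⁻².
Energy balance: absorbed = emitted ⇒ πR²·S(1−A) = 4πR²·σT_eq⁴, so T_eq⁴ = S(1−A)/(4σ).
T_eq = [947 × 0.23 / (4 × 5.67×10⁻⁸)]^(1/4) = (9.60×10⁸)^(1/4) = 176 K.

T_eq ≈ 176 K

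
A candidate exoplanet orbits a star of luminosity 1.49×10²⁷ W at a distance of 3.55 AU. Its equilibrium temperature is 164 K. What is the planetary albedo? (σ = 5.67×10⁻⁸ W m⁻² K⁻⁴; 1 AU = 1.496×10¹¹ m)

A ≈ 0.61

d = 3.55 AU = 5.31×10¹¹ m.
Flux: S = L/(4πd²) = 1.49×10²⁷/(4π×(5.31×10¹¹)²) = 420 W m⁻².
From T_eq⁴ = S(1−A)/(4σ): 1−A = 4σT_eq⁴/S.
1−A = 4 × 5.67×10⁻⁸ × (164)⁴ / 420 = 0.390.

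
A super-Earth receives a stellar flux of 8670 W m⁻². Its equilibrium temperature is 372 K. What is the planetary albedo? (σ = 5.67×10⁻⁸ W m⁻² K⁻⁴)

A ≈ 0.50

From T_eq⁴ = S(1−A)/(4σ): 1−A = 4σT_eq⁴/S.
1−A = 4 × 5.67×10⁻⁸ × (372)⁴ / 8670 = 0.501.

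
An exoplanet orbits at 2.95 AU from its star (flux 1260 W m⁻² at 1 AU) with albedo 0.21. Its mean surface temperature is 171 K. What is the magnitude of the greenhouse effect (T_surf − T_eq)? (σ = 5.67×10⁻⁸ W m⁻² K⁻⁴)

ΔT ≈ 21.1 K

S = 1260/2.95² = 144.8 W m⁻².
T_eq = [S(1−A)/(4σ)]^(1/4) = [144.8×0.79/(4×5.67×10⁻⁸)]^(1/4) = 149.9 K.
ΔT = T_surf − T_eq = 171 − 149.9.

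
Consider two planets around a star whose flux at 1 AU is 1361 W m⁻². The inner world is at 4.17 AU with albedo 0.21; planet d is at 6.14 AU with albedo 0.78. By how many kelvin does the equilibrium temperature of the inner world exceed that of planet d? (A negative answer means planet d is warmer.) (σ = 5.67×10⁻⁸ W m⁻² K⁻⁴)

ΔT ≈ 51.6 K

T_eq = [S₀(1−A)/(4σd²)]^(1/4), so T ∝ (1−A)^(1/4) / √d.
T₁ = [1361×0.79/(4×5.67×10⁻⁸×4.17²)]^(1/4) = 128.50 K.
T₂ = [1361×0.22/(4×5.67×10⁻⁸×6.14²)]^(1/4) = 76.93 K.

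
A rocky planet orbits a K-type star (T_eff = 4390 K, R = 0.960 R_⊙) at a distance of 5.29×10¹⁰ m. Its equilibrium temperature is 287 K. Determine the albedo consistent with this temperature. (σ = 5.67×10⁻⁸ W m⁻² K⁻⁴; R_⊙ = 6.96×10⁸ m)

R_⋆ = 0.960 × 6.96×10⁸ = 6.68×10⁸ m.
L = 4πR_⋆²σT_⋆⁴ = 4π(6.68×10⁸)² × 5.67×10⁻⁸ × (4390)⁴ = 1.18×10²⁶ W.
S = L/(4πd²) = 3360 W m⁻².
From T_eq⁴ = S(1−A)/(4σ): 1−A = 4σT_eq⁴/S.
1−A = 4 × 5.67×10⁻⁸ × (287)⁴ / 3360 = 0.458.

A ≈ 0.54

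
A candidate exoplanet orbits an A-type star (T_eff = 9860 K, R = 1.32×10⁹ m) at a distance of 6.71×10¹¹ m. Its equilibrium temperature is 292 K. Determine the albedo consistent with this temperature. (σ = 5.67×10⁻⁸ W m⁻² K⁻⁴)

L = 4πR_⋆²σT_⋆⁴ = 4π(1.32×10⁹)² × 5.67×10⁻⁸ × (9860)⁴ = 1.17×10²⁸ W.
S = L/(4πd²) = 2070 W m⁻².
From T_eq⁴ = S(1−A)/(4σ): 1−A = 4σT_eq⁴/S.
1−A = 4 × 5.67×10⁻⁸ × (292)⁴ / 2070 = 0.795.

A ≈ 0.20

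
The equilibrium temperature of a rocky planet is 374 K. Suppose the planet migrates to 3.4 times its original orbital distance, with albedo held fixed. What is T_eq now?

T_eq ∝ L^(1/4) · d^(−1/2).
T′ = 374 / 3.4^(1/2) = 203 K.

T_eq ≈ 203 K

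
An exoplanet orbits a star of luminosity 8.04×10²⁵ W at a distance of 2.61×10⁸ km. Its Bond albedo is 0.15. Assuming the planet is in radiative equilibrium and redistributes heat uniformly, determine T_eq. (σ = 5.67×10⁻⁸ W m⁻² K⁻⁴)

d = 2.61×10⁸ km = 2.61×10¹¹ m.
Flux: S = L/(4πd²) = 8.04×10²⁵/(4π×(2.61×10¹¹)²) = 93.9 W m⁻².
Energy balance: absorbed = emitted ⇒ πR²·S(1−A) = 4πR²·σT_eq⁴, so T_eq⁴ = S(1−A)/(4σ).
T_eq = [93.9 × 0.85 / (4 × 5.67×10⁻⁸)]^(1/4) = (3.52×10⁸)^(1/4) = 137 K.

T_eq ≈ 137 K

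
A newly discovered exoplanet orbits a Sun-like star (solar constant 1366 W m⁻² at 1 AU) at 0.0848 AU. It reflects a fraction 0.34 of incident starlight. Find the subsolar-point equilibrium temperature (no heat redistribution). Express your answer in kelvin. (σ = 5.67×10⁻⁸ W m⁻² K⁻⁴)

Flux at 0.0848 AU: S = 1366/0.0848² = 1.90×10⁵ W m⁻².
At the subsolar point the surface absorbs S(1−A) and emits σT⁴ per unit area — no factor of 4, since only the local patch is in balance.
T = [1.90×10⁵ × 0.66 / 5.67×10⁻⁸]^(1/4) = (2.21×10¹²)^(1/4) = 1220 K.

T_ss ≈ 1220 K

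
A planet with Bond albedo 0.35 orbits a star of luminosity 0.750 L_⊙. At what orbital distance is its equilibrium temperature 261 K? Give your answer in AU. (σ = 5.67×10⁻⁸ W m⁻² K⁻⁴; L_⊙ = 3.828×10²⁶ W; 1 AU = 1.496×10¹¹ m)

L = 0.750 × 3.828×10²⁶ = 2.87×10²⁶ W.
From T_eq⁴ = L(1−A)/(16πσd²): d = √[L(1−A)/(16πσT_eq⁴)].
d = √[2.87×10²⁶ × 0.65 / (16π × 5.67×10⁻⁸ × (261)⁴)] = 1.19×10¹¹ m = 0.794 AU.

d ≈ 0.794 AU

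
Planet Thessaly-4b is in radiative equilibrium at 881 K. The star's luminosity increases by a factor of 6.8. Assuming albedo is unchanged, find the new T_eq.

T_eq ≈ 1420 K

T_eq ∝ L^(1/4) · d^(−1/2).
T′ = 881 × 6.8^(1/4) = 1420 K.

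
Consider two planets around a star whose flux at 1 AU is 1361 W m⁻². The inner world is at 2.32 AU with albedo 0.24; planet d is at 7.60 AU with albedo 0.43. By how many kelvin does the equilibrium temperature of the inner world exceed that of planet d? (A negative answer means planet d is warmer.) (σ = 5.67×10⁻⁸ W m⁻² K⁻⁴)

ΔT ≈ 82.9 K

T_eq = [S₀(1−A)/(4σd²)]^(1/4), so T ∝ (1−A)^(1/4) / √d.
T₁ = [1361×0.76/(4×5.67×10⁻⁸×2.32²)]^(1/4) = 170.61 K.
T₂ = [1361×0.57/(4×5.67×10⁻⁸×7.60²)]^(1/4) = 87.72 K.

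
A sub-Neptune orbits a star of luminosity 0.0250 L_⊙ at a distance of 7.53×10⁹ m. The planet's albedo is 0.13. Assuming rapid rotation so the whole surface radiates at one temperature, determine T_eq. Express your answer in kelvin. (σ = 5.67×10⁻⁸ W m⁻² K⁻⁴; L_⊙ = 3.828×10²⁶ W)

L = 0.0250 × 3.828×10²⁶ = 9.57×10²⁴ W.
Flux: S = L/(4πd²) = 9.57×10²⁴/(4π×(7.53×10⁹)²) = 1.34×10⁴ W m⁻².
Energy balance: absorbed = emitted ⇒ πR²·S(1−A) = 4πR²·σT_eq⁴, so T_eq⁴ = S(1−A)/(4σ).
T_eq = [1.34×10⁴ × 0.87 / (4 × 5.67×10⁻⁸)]^(1/4) = (5.15×10¹⁰)^(1/4) = 476 K.

T_eq ≈ 476 K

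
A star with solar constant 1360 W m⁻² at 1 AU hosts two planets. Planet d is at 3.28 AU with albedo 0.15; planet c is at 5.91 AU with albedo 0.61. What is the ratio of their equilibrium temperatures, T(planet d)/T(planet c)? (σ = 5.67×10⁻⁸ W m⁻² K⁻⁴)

T₁/T₂ ≈ 1.631

T_eq = [S₀(1−A)/(4σd²)]^(1/4), so T ∝ (1−A)^(1/4) / √d.
T₁ = [1360×0.85/(4×5.67×10⁻⁸×3.28²)]^(1/4) = 147.53 K.
T₂ = [1360×0.39/(4×5.67×10⁻⁸×5.91²)]^(1/4) = 90.46 K.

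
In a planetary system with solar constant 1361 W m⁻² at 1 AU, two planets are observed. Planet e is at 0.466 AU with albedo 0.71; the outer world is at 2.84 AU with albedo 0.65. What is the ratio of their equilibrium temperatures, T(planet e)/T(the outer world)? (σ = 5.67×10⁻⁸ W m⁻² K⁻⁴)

T_eq = [S₀(1−A)/(4σd²)]^(1/4), so T ∝ (1−A)^(1/4) / √d.
T₁ = [1361×0.29/(4×5.67×10⁻⁸×0.466²)]^(1/4) = 299.20 K.
T₂ = [1361×0.35/(4×5.67×10⁻⁸×2.84²)]^(1/4) = 127.03 K.

T₁/T₂ ≈ 2.355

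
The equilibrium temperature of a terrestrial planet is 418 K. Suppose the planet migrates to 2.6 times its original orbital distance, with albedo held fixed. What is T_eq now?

T_eq ∝ L^(1/4) · d^(−1/2).
T′ = 418 / 2.6^(1/2) = 259 K.

T_eq ≈ 259 K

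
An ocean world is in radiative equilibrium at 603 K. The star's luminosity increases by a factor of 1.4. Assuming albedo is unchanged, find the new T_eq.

T_eq ∝ L^(1/4) · d^(−1/2).
T′ = 603 × 1.4^(1/4) = 656 K.

T_eq ≈ 656 K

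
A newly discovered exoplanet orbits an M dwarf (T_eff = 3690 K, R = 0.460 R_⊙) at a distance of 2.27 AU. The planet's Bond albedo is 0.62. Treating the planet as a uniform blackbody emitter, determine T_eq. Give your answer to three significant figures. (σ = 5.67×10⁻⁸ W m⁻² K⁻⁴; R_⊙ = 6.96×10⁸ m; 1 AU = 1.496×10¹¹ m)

T_eq ≈ 62.9 K

R_⋆ = 0.460 × 6.96×10⁸ = 3.20×10⁸ m.
d = 2.27 AU = 3.40×10¹¹ m.
L = 4πR_⋆²σT_⋆⁴ = 4π(3.20×10⁸)² × 5.67×10⁻⁸ × (3690)⁴ = 1.35×10²⁵ W.
S = L/(4πd²) = 9.34 W m⁻².
Energy balance: absorbed = emitted ⇒ πR²·S(1−A) = 4πR²·σT_eq⁴, so T_eq⁴ = S(1−A)/(4σ).
T_eq = [9.34 × 0.38 / (4 × 5.67×10⁻⁸)]^(1/4) = (1.57×10⁷)^(1/4) = 62.9 K.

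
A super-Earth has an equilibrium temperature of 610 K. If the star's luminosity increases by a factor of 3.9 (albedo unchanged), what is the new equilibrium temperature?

T_eq ∝ L^(1/4) · d^(−1/2).
T′ = 610 × 3.9^(1/4) = 857 K.

T_eq ≈ 857 K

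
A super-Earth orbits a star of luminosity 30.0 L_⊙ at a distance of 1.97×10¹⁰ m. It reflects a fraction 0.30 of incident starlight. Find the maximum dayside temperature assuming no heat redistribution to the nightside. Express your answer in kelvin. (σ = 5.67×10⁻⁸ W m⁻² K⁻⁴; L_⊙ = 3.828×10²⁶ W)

T_ss ≈ 2320 K

L = 30.0 × 3.828×10²⁶ = 1.15×10²⁸ W.
Flux: S = L/(4πd²) = 1.15×10²⁸/(4π×(1.97×10¹⁰)²) = 2.35×10⁶ W m⁻².
With no redistribution each surface element balances locally: S(1−A) = σT⁴.
T = [2.35×10⁶ × 0.70 / 5.67×10⁻⁸]^(1/4) = (2.91×10¹³)^(1/4) = 2320 K.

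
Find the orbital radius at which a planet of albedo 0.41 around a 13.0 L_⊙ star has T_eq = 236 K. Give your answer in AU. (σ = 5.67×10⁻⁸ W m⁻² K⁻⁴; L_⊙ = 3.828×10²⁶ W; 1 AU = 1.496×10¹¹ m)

d ≈ 3.85 AU

L = 13.0 × 3.828×10²⁶ = 4.98×10²⁷ W.
From T_eq⁴ = L(1−A)/(16πσd²): d = √[L(1−A)/(16πσT_eq⁴)].
d = √[4.98×10²⁷ × 0.59 / (16π × 5.67×10⁻⁸ × (236)⁴)] = 5.76×10¹¹ m = 3.85 AU.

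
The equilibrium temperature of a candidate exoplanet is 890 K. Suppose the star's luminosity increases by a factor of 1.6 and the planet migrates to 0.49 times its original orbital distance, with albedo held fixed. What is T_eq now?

T_eq ≈ 1430 K

T_eq ∝ L^(1/4) · d^(−1/2).
T′ = 890 × 1.6^(1/4) / 0.49^(1/2) = 1430 K.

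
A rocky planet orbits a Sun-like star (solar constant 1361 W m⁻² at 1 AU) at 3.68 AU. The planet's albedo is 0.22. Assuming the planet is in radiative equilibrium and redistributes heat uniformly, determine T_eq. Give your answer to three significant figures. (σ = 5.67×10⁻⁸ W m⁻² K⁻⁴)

T_eq ≈ 136 K

Flux at 3.68 AU: S = 1361/3.68² = 100 W m⁻².
Energy balance: absorbed = emitted ⇒ πR²·S(1−A) = 4πR²·σT_eq⁴, so T_eq⁴ = S(1−A)/(4σ).
T_eq = [100 × 0.78 / (4 × 5.67×10⁻⁸)]^(1/4) = (3.46×10⁸)^(1/4) = 136 K.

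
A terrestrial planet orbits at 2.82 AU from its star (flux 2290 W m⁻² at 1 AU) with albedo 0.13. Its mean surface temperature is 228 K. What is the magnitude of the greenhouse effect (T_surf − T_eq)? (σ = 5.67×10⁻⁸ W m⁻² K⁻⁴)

S = 2290/2.82² = 288.0 W m⁻².
T_eq = [S(1−A)/(4σ)]^(1/4) = [288.0×0.87/(4×5.67×10⁻⁸)]^(1/4) = 182.3 K.
ΔT = T_surf − T_eq = 228 − 182.3.

ΔT ≈ 45.7 K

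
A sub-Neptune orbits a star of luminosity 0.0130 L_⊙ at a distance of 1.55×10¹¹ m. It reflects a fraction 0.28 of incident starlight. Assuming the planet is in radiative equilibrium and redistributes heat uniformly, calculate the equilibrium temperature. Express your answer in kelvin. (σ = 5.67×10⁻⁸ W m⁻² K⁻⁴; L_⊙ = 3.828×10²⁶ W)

T_eq ≈ 85.1 K

L = 0.0130 × 3.828×10²⁶ = 4.98×10²⁴ W.
Flux: S = L/(4πd²) = 4.98×10²⁴/(4π×(1.55×10¹¹)²) = 16.5 W m⁻².
Energy balance: absorbed = emitted ⇒ πR²·S(1−A) = 4πR²·σT_eq⁴, so T_eq⁴ = S(1−A)/(4σ).
T_eq = [16.5 × 0.72 / (4 × 5.67×10⁻⁸)]^(1/4) = (5.23×10⁷)^(1/4) = 85.1 K.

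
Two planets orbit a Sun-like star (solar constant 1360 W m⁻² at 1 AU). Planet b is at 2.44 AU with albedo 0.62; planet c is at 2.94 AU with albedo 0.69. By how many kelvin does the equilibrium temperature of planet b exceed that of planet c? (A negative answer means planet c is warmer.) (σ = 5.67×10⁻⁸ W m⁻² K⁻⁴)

T_eq = [S₀(1−A)/(4σd²)]^(1/4), so T ∝ (1−A)^(1/4) / √d.
T₁ = [1360×0.38/(4×5.67×10⁻⁸×2.44²)]^(1/4) = 139.87 K.
T₂ = [1360×0.31/(4×5.67×10⁻⁸×2.94²)]^(1/4) = 121.10 K.

ΔT ≈ 18.8 K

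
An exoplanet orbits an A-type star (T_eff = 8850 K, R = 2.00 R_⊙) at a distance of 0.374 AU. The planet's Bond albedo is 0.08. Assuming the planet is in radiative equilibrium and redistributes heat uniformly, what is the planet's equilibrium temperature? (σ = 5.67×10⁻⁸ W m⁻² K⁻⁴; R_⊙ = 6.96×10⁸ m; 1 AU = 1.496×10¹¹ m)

T_eq ≈ 967 K

R_⋆ = 2.00 × 6.96×10⁸ = 1.39×10⁹ m.
d = 0.374 AU = 5.60×10¹⁰ m.
L = 4πR_⋆²σT_⋆⁴ = 4π(1.39×10⁹)² × 5.67×10⁻⁸ × (8850)⁴ = 8.47×10²⁷ W.
S = L/(4πd²) = 2.15×10⁵ W m⁻².
Energy balance: absorbed = emitted ⇒ πR²·S(1−A) = 4πR²·σT_eq⁴, so T_eq⁴ = S(1−A)/(4σ).
T_eq = [2.15×10⁵ × 0.92 / (4 × 5.67×10⁻⁸)]^(1/4) = (8.73×10¹¹)^(1/4) = 967 K.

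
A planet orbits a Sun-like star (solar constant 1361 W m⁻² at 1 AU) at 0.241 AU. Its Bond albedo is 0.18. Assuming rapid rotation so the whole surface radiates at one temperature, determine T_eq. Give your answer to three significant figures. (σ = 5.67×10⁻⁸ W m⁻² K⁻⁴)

Flux at 0.241 AU: S = 1361/0.241² = 2.34×10⁴ W m⁻².
Energy balance: absorbed = emitted ⇒ πR²·S(1−A) = 4πR²·σT_eq⁴, so T_eq⁴ = S(1−A)/(4σ).
T_eq = [2.34×10⁴ × 0.82 / (4 × 5.67×10⁻⁸)]^(1/4) = (8.47×10¹⁰)^(1/4) = 540 K.

T_eq ≈ 540 K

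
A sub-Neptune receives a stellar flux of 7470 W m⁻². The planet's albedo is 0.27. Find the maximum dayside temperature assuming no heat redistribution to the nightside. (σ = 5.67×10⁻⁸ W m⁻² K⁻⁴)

With no redistribution each surface element balances locally: S(1−A) = σT⁴.
T = [7470 × 0.73 / 5.67×10⁻⁸]^(1/4) = (9.62×10¹⁰)^(1/4) = 557 K.

T_ss ≈ 557 K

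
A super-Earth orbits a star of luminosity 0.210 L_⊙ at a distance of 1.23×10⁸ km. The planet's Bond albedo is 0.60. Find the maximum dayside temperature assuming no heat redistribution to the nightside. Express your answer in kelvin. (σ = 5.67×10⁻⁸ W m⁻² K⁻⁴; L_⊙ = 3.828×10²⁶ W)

T_ss ≈ 234 K

d = 1.23×10⁸ km = 1.23×10¹¹ m.
L = 0.210 × 3.828×10²⁶ = 8.04×10²⁵ W.
Flux: S = L/(4πd²) = 8.04×10²⁵/(4π×(1.23×10¹¹)²) = 423 W m⁻².
With no redistribution each surface element balances locally: S(1−A) = σT⁴.
T = [423 × 0.40 / 5.67×10⁻⁸]^(1/4) = (2.98×10⁹)^(1/4) = 234 K.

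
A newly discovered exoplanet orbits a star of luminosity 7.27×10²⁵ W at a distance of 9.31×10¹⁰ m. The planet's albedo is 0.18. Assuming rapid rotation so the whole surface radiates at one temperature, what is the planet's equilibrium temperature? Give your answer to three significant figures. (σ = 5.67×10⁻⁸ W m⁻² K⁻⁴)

T_eq ≈ 222 K

Flux: S = L/(4πd²) = 7.27×10²⁵/(4π×(9.31×10¹⁰)²) = 667 W m⁻².
Energy balance: absorbed = emitted ⇒ πR²·S(1−A) = 4πR²·σT_eq⁴, so T_eq⁴ = S(1−A)/(4σ).
T_eq = [667 × 0.82 / (4 × 5.67×10⁻⁸)]^(1/4) = (2.41×10⁹)^(1/4) = 222 K.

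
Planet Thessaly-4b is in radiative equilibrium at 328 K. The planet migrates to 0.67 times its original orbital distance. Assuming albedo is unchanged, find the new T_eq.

T_eq ∝ L^(1/4) · d^(−1/2).
T′ = 328 / 0.67^(1/2) = 401 K.

T_eq ≈ 401 K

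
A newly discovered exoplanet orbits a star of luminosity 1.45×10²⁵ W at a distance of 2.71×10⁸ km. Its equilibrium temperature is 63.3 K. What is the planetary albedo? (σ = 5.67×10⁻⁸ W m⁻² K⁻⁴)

d = 2.71×10⁸ km = 2.71×10¹¹ m.
Flux: S = L/(4πd²) = 1.45×10²⁵/(4π×(2.71×10¹¹)²) = 15.7 W m⁻².
From T_eq⁴ = S(1−A)/(4σ): 1−A = 4σT_eq⁴/S.
1−A = 4 × 5.67×10⁻⁸ × (63.3)⁴ / 15.7 = 0.232.

A ≈ 0.77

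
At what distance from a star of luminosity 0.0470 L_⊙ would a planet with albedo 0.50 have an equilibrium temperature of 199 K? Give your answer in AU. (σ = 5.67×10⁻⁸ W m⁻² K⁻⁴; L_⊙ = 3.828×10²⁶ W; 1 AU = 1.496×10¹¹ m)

L = 0.0470 × 3.828×10²⁶ = 1.80×10²⁵ W.
From T_eq⁴ = L(1−A)/(16πσd²): d = √[L(1−A)/(16πσT_eq⁴)].
d = √[1.80×10²⁵ × 0.50 / (16π × 5.67×10⁻⁸ × (199)⁴)] = 4.49×10¹⁰ m = 0.300 AU.

d ≈ 0.300 AU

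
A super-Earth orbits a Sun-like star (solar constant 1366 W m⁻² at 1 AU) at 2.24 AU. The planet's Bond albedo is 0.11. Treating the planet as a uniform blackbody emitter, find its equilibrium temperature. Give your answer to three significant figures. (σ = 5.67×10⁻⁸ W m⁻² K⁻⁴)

Flux at 2.24 AU: S = 1366/2.24² = 272 W m⁻².
Energy balance: absorbed = emitted ⇒ πR²·S(1−A) = 4πR²·σT_eq⁴, so T_eq⁴ = S(1−A)/(4σ).
T_eq = [272 × 0.89 / (4 × 5.67×10⁻⁸)]^(1/4) = (1.07×10⁹)^(1/4) = 181 K.

T_eq ≈ 181 K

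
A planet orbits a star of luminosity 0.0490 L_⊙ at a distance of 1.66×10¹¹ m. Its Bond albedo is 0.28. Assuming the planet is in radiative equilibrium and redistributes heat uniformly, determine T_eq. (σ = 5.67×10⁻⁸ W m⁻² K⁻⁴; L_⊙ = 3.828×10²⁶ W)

T_eq ≈ 115 K

L = 0.0490 × 3.828×10²⁶ = 1.88×10²⁵ W.
Flux: S = L/(4πd²) = 1.88×10²⁵/(4π×(1.66×10¹¹)²) = 54.2 W m⁻².
Energy balance: absorbed = emitted ⇒ πR²·S(1−A) = 4πR²·σT_eq⁴, so T_eq⁴ = S(1−A)/(4σ).
T_eq = [54.2 × 0.72 / (4 × 5.67×10⁻⁸)]^(1/4) = (1.72×10⁸)^(1/4) = 115 K.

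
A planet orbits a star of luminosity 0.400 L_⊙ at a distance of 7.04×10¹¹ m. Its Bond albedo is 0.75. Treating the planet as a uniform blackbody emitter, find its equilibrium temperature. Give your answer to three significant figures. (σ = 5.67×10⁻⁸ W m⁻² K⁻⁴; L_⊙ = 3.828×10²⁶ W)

L = 0.400 × 3.828×10²⁶ = 1.53×10²⁶ W.
Flux: S = L/(4πd²) = 1.53×10²⁶/(4π×(7.04×10¹¹)²) = 24.6 W m⁻².
Energy balance: absorbed = emitted ⇒ πR²·S(1−A) = 4πR²·σT_eq⁴, so T_eq⁴ = S(1−A)/(4σ).
T_eq = [24.6 × 0.25 / (4 × 5.67×10⁻⁸)]^(1/4) = (2.71×10⁷)^(1/4) = 72.2 K.

T_eq ≈ 72.2 K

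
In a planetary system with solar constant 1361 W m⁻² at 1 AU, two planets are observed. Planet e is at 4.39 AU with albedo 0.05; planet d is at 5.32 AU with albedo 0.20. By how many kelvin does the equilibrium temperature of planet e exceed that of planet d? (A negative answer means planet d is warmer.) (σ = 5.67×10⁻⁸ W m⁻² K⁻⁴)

T_eq = [S₀(1−A)/(4σd²)]^(1/4), so T ∝ (1−A)^(1/4) / √d.
T₁ = [1361×0.95/(4×5.67×10⁻⁸×4.39²)]^(1/4) = 131.15 K.
T₂ = [1361×0.80/(4×5.67×10⁻⁸×5.32²)]^(1/4) = 114.12 K.

ΔT ≈ 17.0 K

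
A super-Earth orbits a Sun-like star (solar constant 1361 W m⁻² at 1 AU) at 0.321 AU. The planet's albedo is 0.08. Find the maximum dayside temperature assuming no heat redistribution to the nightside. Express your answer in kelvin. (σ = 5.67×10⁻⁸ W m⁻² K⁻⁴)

Flux at 0.321 AU: S = 1361/0.321² = 1.32×10⁴ W m⁻².
With no redistribution each surface element balances locally: S(1−A) = σT⁴.
T = [1.32×10⁴ × 0.92 / 5.67×10⁻⁸]^(1/4) = (2.14×10¹¹)^(1/4) = 680 K.

T_ss ≈ 680 K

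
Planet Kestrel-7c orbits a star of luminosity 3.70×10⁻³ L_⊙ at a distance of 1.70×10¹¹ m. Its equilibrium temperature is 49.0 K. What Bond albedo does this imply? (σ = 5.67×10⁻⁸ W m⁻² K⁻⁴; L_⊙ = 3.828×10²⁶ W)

A ≈ 0.66

L = 3.70×10⁻³ × 3.828×10²⁶ = 1.42×10²⁴ W.
Flux: S = L/(4πd²) = 1.42×10²⁴/(4π×(1.70×10¹¹)²) = 3.90 W m⁻².
From T_eq⁴ = S(1−A)/(4σ): 1−A = 4σT_eq⁴/S.
1−A = 4 × 5.67×10⁻⁸ × (49.0)⁴ / 3.90 = 0.335.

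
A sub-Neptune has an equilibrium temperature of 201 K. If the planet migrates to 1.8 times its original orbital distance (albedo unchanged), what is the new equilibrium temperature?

T_eq ≈ 150 K

T_eq ∝ L^(1/4) · d^(−1/2).
T′ = 201 / 1.8^(1/2) = 150 K.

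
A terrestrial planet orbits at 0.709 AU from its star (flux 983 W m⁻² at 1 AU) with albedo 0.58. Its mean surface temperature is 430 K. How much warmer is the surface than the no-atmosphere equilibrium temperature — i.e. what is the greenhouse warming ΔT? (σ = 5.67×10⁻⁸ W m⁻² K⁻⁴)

ΔT ≈ 184.7 K

S = 983/0.709² = 1956 W m⁻².
T_eq = [S(1−A)/(4σ)]^(1/4) = [1956×0.42/(4×5.67×10⁻⁸)]^(1/4) = 245.3 K.
ΔT = T_surf − T_eq = 430 − 245.3.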